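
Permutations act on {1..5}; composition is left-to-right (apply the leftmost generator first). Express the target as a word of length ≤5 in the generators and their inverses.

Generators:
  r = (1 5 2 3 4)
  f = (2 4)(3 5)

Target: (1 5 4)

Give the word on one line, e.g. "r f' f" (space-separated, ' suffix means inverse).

r' f' r'

  after r': (1 4 3 2 5)
  after f': (1 2 3 4 5)
  after r': (1 5 4)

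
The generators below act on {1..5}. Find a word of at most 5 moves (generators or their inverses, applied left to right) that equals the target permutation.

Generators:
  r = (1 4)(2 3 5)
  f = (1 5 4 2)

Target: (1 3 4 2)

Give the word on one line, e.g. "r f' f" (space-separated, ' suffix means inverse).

r' f' f' f' r

  after r': (1 4)(2 5 3)
  after f': (1 5 3 4 2)
  after f': (3 5)
  after f': (1 2 4 5 3)
  after r: (1 3 4 2)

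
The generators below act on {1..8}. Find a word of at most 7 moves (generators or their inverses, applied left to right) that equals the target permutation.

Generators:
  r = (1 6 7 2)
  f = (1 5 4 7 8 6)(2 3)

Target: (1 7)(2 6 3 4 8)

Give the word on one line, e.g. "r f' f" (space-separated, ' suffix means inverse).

  after f: (1 5 4 7 8 6)(2 3)
  after r': (1 5 4 6 2 3 7 8)
  after f': (3 4 8 6)
  after r: (1 6 3 4 8 7 2)
  after r: (1 7)(2 6 3 4 8)

f r' f' r r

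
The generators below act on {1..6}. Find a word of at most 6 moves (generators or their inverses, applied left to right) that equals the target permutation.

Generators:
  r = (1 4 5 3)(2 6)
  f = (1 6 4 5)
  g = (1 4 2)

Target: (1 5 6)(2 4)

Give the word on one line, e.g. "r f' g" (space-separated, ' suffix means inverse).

g f' r' g' r

  after g: (1 4 2)
  after f': (1 6)(2 5 4)
  after r': (1 2 4 6 3 5)
  after g': (1 4 6 3 5 2)
  after r: (1 5 6)(2 4)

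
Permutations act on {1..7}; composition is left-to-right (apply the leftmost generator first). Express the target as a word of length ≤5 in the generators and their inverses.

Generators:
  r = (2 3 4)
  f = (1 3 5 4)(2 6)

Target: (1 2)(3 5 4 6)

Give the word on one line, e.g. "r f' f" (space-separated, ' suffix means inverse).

  after r': (2 4 3)
  after r': (2 3 4)
  after f': (1 4 6 2)(3 5)
  after r: (1 2)(3 5 4 6)

r' r' f' r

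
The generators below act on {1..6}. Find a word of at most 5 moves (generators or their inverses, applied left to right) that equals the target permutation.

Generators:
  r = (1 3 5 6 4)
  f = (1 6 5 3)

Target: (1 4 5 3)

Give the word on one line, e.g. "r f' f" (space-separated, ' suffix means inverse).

f' r' r'

  after f': (1 3 5 6)
  after r': (4 6)
  after r': (1 4 5 3)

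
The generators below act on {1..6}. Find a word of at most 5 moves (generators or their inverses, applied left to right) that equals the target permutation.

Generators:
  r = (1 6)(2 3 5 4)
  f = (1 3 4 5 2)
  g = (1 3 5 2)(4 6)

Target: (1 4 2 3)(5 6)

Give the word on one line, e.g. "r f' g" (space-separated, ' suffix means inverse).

f r' g' f'

  after f: (1 3 4 5 2)
  after r': (1 2 6)(3 5 4)
  after g': (1 5 6 2 4)
  after f': (1 4 2 3)(5 6)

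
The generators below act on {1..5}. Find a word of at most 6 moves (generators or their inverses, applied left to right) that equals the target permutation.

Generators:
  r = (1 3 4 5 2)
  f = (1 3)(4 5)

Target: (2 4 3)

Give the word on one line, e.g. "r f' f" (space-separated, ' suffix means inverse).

  after r: (1 3 4 5 2)
  after f': (2 3 5)
  after r': (1 2)(3 4)
  after f: (1 2 3 5 4)
  after r: (2 4 3)

r f' r' f r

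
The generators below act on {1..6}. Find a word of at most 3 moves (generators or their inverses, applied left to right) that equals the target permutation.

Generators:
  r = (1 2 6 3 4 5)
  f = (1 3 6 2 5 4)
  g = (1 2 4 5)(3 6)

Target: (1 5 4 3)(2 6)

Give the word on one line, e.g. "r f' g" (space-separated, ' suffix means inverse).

g r' r'

  after g: (1 2 4 5)(3 6)
  after r': (2 3)
  after r': (1 5 4 3)(2 6)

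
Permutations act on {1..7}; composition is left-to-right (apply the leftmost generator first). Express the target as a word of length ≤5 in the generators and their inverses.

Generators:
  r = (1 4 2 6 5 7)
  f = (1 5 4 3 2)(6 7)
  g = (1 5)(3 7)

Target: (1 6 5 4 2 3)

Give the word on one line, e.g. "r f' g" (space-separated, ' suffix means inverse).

f f r' r' f'

  after f: (1 5 4 3 2)(6 7)
  after f: (1 4 2 5 3)
  after r': (2 6)(3 7 5)
  after r': (1 7 6 4)(3 5)
  after f': (1 6 5 4 2 3)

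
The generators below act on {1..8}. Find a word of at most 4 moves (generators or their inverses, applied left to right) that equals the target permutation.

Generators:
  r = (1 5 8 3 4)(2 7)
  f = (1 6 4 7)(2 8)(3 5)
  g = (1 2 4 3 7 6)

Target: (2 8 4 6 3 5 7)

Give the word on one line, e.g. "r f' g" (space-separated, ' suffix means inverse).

f g

  after f: (1 6 4 7)(2 8)(3 5)
  after g: (2 8 4 6 3 5 7)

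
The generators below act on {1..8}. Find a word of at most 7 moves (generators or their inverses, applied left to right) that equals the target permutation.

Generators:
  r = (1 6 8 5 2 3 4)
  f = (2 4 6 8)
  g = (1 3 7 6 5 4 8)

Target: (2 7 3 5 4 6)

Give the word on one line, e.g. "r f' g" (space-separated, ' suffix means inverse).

f' r g r' g

  after f': (2 8 6 4)
  after r: (1 6)(2 5)(3 4)
  after g: (1 5 2 4 7 6 3 8)
  after r': (1 8 4 7)(2 3 6)
  after g: (2 7 3 5 4 6)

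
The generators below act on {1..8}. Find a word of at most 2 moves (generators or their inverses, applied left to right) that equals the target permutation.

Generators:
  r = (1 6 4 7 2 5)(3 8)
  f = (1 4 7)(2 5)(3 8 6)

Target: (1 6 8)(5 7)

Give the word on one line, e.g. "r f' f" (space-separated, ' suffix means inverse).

f r'

  after f: (1 4 7)(2 5)(3 8 6)
  after r': (1 6 8)(5 7)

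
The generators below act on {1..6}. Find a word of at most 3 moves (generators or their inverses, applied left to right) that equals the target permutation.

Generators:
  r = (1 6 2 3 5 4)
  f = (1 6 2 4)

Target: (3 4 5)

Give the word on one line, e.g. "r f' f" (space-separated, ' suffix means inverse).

r' f

  after r': (1 4 5 3 2 6)
  after f: (3 4 5)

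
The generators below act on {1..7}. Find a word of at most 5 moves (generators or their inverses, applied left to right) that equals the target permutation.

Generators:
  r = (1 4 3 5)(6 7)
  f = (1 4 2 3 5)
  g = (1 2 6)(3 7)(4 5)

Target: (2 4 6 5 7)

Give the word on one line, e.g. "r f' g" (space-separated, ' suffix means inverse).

r g' r

  after r: (1 4 3 5)(6 7)
  after g': (1 5 6 3 4 7 2)
  after r: (2 4 6 5 7)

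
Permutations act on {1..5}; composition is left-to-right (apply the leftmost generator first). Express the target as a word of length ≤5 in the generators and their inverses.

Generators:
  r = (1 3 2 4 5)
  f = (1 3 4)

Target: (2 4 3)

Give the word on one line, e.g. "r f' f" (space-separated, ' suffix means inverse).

f' r' f' r' r'

  after f': (1 4 3)
  after r': (1 2 3 5 4)
  after f': (1 2)(3 5)
  after r': (1 3 4 2 5)
  after r': (2 4 3)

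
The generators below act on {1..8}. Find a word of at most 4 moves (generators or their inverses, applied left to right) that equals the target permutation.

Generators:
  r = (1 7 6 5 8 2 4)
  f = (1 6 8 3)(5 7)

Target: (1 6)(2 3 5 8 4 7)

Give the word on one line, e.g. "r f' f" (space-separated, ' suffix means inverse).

  after r: (1 7 6 5 8 2 4)
  after f: (1 5 3)(2 4 6 7 8)
  after r: (1 8 4 5 3 7 2)
  after f': (1 6)(2 3 5 8 4 7)

r f r f'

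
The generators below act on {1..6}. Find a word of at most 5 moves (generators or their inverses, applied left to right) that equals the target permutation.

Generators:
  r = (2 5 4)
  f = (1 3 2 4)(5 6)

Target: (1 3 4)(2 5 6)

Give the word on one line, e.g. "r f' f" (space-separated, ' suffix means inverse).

  after f: (1 3 2 4)(5 6)
  after r: (1 3 5 6 4)
  after r: (1 3 4)(2 5 6)

f r r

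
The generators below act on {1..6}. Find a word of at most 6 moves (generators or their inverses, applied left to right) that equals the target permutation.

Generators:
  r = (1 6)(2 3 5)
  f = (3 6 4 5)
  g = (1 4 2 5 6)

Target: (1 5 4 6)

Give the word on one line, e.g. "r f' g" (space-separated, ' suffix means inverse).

f g' r g f

  after f: (3 6 4 5)
  after g': (1 6)(2 4)(3 5)
  after r: (2 4 3)
  after g: (1 4 3 5 6)
  after f: (1 5 4 6)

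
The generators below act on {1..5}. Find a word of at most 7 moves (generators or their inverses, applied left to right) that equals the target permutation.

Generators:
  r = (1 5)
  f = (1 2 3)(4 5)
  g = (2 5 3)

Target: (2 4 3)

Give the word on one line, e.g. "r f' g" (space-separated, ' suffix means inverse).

g' r g' f' g

  after g': (2 3 5)
  after r: (1 5 2 3)
  after g': (1 2 5 3)
  after f': (2 4 5)
  after g: (2 4 3)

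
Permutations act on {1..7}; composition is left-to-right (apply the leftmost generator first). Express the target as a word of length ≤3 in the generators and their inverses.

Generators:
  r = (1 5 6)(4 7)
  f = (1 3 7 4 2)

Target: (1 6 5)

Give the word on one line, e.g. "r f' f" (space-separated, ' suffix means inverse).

r r

  after r: (1 5 6)(4 7)
  after r: (1 6 5)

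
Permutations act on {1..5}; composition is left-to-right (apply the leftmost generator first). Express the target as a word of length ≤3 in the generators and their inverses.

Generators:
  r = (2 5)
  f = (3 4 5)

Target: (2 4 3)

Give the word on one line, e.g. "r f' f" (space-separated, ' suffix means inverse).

  after r: (2 5)
  after f': (2 4 3 5)
  after r: (2 4 3)

r f' r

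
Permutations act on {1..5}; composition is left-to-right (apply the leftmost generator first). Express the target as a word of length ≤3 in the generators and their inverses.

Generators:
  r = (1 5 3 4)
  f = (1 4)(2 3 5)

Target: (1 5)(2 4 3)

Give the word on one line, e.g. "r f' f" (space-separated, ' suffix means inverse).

f' r' r'

  after f': (1 4)(2 5 3)
  after r': (1 3 2)
  after r': (1 5)(2 4 3)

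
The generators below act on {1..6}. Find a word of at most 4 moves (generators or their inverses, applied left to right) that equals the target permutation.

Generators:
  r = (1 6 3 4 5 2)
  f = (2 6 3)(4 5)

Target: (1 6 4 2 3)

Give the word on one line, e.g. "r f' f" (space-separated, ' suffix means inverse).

f r

  after f: (2 6 3)(4 5)
  after r: (1 6 4 2 3)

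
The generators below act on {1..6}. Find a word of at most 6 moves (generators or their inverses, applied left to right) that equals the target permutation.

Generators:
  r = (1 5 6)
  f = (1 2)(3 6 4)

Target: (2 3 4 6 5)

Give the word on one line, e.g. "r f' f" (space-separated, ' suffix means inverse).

  after f': (1 2)(3 4 6)
  after f': (3 6 4)
  after f': (1 2)
  after r': (1 2 6 5)
  after f': (2 3 4 6 5)

f' f' f' r' f'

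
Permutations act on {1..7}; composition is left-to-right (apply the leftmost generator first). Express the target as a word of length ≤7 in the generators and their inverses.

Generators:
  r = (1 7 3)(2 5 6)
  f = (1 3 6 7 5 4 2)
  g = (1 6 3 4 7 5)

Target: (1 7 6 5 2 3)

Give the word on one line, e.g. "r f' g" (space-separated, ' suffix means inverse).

  after g: (1 6 3 4 7 5)
  after f: (1 7 4 5 3 2)
  after g': (1 4 7 3 2 5 6)
  after r: (1 4 3 5 2 6 7)
  after g: (1 7 6 5 2 3)

g f g' r g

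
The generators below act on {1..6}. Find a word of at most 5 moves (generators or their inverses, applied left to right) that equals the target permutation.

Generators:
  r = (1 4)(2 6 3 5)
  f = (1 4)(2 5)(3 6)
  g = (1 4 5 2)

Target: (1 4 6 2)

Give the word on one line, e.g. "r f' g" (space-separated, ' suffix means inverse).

r' g' f' f' r

  after r': (1 4)(2 5 3 6)
  after g': (2 4)(3 6 5)
  after f': (1 4 5 6 2)
  after f': (2 4)(3 6 5)
  after r: (1 4 6 2)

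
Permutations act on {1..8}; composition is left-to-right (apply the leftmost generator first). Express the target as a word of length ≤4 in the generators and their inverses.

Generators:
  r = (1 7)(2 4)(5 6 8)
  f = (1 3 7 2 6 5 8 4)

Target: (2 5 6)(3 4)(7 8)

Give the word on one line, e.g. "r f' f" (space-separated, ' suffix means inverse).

  after r': (1 7)(2 4)(5 8 6)
  after f': (1 3)(2 8)(4 7)
  after f': (2 5 6)(3 4)(7 8)

r' f' f'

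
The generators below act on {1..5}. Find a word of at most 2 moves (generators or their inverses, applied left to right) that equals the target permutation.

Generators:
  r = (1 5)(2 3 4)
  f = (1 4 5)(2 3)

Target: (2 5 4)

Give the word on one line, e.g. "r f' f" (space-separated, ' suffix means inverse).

r' f

  after r': (1 5)(2 4 3)
  after f: (2 5 4)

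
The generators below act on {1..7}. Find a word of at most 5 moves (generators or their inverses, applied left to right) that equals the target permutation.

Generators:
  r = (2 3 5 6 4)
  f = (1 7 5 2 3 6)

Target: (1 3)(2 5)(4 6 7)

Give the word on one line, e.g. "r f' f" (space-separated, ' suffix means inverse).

  after f: (1 7 5 2 3 6)
  after f: (1 5 3)(2 6 7)
  after r': (1 3)(2 5)(4 6 7)

f f r'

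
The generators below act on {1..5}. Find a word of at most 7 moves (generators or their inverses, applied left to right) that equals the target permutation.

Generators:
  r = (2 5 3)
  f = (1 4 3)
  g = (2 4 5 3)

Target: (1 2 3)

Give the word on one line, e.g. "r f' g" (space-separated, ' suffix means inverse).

  after g': (2 3 5 4)
  after g': (2 5)(3 4)
  after f': (1 3)(2 5)
  after r': (1 5 3)
  after r': (1 2 3)

g' g' f' r' r'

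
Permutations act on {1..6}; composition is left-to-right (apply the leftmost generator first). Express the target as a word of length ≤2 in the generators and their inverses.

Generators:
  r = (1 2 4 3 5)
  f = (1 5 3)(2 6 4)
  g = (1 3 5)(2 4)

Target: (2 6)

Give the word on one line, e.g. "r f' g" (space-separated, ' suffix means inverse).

g' f'

  after g': (1 5 3)(2 4)
  after f': (2 6)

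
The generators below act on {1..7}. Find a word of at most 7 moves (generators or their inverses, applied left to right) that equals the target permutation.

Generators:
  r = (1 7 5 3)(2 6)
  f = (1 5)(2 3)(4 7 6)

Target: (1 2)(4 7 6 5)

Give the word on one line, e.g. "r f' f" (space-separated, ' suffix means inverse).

f' r f' r' r'

  after f': (1 5)(2 3)(4 6 7)
  after r: (1 3 6 5 7 4 2)
  after f': (1 2 5 4 3 7 6)
  after r': (1 6 3)(2 7)(4 5)
  after r': (1 2)(4 7 6 5)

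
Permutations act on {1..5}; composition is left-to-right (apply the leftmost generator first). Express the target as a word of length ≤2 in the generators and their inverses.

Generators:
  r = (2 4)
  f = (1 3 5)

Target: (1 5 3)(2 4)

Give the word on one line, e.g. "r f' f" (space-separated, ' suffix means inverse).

  after r': (2 4)
  after f': (1 5 3)(2 4)

r' f'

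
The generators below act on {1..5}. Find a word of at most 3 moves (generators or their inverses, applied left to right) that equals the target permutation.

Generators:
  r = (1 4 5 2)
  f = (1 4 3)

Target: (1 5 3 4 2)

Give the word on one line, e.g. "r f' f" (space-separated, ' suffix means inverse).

  after r: (1 4 5 2)
  after r: (1 5)(2 4)
  after f': (1 5 3 4 2)

r r f'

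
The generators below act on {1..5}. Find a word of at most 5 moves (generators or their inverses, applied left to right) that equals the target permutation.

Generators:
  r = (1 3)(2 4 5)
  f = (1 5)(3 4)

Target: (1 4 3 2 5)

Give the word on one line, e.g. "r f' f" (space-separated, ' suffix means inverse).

  after f: (1 5)(3 4)
  after r: (1 2 4)(3 5)
  after r: (1 4 3 2 5)

f r r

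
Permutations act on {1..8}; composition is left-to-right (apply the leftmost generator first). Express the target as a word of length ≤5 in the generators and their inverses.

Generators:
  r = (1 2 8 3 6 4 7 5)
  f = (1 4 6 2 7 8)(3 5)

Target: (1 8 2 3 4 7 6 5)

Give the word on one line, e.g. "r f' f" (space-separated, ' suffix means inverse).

  after r: (1 2 8 3 6 4 7 5)
  after f: (1 7 3 2)(4 8 5)
  after r: (1 5 7 6 4 3 8)
  after f': (1 3 7 4 5 2 6)
  after r': (1 8 2 3 4 7 6 5)

r f r f' r'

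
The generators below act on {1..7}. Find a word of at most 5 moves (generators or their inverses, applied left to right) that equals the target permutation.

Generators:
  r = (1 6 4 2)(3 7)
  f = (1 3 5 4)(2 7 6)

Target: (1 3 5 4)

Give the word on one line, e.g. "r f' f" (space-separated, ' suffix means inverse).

  after f': (1 4 5 3)(2 6 7)
  after f': (1 5)(2 7 6)(3 4)
  after f': (1 3 5 4)

f' f' f'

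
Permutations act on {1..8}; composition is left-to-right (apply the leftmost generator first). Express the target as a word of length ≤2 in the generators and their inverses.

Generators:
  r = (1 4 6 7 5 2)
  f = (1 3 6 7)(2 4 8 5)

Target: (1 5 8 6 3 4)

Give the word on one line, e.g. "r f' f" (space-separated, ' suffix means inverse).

f' r

  after f': (1 7 6 3)(2 5 8 4)
  after r: (1 5 8 6 3 4)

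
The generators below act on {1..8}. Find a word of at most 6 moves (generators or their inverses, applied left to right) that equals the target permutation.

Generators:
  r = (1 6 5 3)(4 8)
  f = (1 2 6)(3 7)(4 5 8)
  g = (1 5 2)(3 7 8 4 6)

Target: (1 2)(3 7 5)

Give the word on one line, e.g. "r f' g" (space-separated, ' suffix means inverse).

  after r: (1 6 5 3)(4 8)
  after g: (1 3 5 7 8 6 2)
  after r: (2 6)(4 8 5 7)
  after f: (1 2)(3 7 5)

r g r f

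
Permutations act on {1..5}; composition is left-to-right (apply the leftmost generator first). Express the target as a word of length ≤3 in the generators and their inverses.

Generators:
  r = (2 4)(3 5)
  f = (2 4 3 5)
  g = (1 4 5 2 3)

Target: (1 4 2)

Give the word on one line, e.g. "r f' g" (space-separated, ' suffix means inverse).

f' f' g

  after f': (2 5 3 4)
  after f': (2 3)(4 5)
  after g: (1 4 2)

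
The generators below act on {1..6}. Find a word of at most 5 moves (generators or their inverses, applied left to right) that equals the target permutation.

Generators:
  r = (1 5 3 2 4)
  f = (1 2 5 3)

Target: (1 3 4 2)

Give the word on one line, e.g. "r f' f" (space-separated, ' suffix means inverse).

f' f' f' r'

  after f': (1 3 5 2)
  after f': (1 5)(2 3)
  after f': (1 2 5 3)
  after r': (1 3 4 2)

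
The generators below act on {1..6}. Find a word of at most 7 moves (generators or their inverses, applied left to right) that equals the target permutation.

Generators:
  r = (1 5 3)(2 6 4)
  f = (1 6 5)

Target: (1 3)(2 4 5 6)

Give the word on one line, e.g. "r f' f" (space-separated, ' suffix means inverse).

  after r': (1 3 5)(2 4 6)
  after f: (1 3)(2 4 5 6)
  after f: (1 3 6 2 4)
  after f: (1 3 5)(2 4 6)
  after f: (1 3)(2 4 5 6)

r' f f f f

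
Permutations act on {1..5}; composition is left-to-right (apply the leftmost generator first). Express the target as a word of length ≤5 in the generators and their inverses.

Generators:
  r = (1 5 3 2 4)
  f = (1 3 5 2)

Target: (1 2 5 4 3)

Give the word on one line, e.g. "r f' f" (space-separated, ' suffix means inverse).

  after r: (1 5 3 2 4)
  after r: (1 3 4 5 2)
  after r: (1 2 5 4 3)

r r r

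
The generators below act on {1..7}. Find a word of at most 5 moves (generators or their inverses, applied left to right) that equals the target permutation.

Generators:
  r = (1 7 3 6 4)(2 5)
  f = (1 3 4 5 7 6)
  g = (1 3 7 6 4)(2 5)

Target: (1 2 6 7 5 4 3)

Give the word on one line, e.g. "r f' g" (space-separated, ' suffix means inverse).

r f' r f'

  after r: (1 7 3 6 4)(2 5)
  after f': (1 5 2 4 6 3 7)
  after r: (1 2)
  after f': (1 2 6 7 5 4 3)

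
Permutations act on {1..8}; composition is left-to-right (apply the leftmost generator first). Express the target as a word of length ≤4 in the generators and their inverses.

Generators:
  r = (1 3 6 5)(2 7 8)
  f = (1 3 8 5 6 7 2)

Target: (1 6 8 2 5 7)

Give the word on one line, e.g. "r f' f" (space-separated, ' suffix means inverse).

  after r': (1 5 6 3)(2 8 7)
  after f: (1 6 8 2 5 7)

r' f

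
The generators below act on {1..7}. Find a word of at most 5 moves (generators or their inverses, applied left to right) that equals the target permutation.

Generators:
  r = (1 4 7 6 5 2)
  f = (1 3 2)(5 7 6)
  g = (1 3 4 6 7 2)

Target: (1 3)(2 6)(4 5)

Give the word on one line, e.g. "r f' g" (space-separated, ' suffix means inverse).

f f g r g'

  after f: (1 3 2)(5 7 6)
  after f: (1 2 3)(5 6 7)
  after g: (2 4 6)(5 7)
  after r: (1 4 5 6)(2 7)
  after g': (1 3)(2 6)(4 5)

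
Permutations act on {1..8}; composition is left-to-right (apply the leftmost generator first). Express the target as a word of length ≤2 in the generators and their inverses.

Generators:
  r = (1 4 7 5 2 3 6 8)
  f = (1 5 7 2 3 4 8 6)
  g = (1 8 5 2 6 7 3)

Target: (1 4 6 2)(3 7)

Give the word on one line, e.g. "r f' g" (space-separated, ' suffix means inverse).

r' f'

  after r': (1 8 6 3 2 5 7 4)
  after f': (1 4 6 2)(3 7)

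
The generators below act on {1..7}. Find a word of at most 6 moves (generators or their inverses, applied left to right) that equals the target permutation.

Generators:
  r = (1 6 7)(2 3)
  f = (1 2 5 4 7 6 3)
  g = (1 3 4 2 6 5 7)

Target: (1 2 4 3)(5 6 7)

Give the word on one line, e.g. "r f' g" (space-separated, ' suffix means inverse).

r f g g

  after r: (1 6 7)(2 3)
  after f: (1 3 5 4 7 2)
  after g: (1 4)(2 3 7 6 5)
  after g: (1 2 4 3)(5 6 7)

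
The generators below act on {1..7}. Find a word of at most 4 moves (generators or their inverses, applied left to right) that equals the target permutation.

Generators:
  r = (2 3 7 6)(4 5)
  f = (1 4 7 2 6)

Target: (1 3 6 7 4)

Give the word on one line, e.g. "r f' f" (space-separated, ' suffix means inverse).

  after f': (1 6 2 7 4)
  after r': (1 7 5 4)(2 3)
  after r': (1 3 6 7 4)

f' r' r'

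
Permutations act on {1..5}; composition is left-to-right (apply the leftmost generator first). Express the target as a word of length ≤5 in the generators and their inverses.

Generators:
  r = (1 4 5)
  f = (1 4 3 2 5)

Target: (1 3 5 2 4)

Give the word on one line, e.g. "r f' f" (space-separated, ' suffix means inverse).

  after r': (1 5 4)
  after f': (1 2 3 4 5)
  after r': (1 2 3)
  after f': (1 3 5 2 4)

r' f' r' f'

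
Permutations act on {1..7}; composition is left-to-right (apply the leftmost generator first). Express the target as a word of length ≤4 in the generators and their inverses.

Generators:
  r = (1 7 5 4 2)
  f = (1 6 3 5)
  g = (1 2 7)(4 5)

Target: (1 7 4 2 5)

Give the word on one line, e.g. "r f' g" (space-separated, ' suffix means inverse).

r g r' g

  after r: (1 7 5 4 2)
  after g: (4 7)
  after r': (1 2 4)(5 7)
  after g: (1 7 4 2 5)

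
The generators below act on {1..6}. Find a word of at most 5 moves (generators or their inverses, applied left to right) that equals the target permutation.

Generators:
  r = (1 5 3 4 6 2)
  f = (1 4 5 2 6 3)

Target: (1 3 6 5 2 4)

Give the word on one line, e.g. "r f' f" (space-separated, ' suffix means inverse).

  after f: (1 4 5 2 6 3)
  after f: (1 5 6)(2 3 4)
  after r: (1 3 6 5 2 4)

f f r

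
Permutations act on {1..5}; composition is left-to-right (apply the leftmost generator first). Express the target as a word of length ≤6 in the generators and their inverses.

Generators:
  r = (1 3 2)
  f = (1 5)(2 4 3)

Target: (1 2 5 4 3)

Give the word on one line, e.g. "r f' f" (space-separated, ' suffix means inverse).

  after f': (1 5)(2 3 4)
  after r': (1 5 2)(3 4)
  after f: (2 5 4)
  after r': (1 2 5 4 3)

f' r' f r'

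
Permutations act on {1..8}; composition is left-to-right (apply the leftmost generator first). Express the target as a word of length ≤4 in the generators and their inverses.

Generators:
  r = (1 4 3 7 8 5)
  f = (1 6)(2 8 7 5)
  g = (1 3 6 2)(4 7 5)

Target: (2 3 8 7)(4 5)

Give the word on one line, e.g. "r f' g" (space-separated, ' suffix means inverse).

  after g': (1 2 6 3)(4 5 7)
  after g': (1 6)(2 3)(4 7 5)
  after f: (2 3 8 7)(4 5)

g' g' f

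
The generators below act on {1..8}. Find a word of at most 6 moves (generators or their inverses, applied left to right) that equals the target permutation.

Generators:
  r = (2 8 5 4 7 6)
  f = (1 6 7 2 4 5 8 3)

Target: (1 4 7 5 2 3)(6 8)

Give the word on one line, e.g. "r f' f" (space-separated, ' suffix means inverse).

  after r: (2 8 5 4 7 6)
  after f: (1 6 4 2 3)
  after r': (1 7 4 6 5 8 2 3)
  after r': (1 4 7 5 2 3)(6 8)

r f r' r'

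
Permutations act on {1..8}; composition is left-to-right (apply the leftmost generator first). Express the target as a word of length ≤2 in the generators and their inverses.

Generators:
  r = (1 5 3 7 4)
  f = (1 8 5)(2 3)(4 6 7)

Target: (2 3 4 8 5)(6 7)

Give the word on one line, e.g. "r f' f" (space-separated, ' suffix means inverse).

  after r: (1 5 3 7 4)
  after f: (2 3 4 8 5)(6 7)

r f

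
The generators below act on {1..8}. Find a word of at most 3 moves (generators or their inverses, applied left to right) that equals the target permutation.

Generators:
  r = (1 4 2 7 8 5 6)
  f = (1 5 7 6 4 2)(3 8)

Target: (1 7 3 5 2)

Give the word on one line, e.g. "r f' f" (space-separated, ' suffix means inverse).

r f r

  after r: (1 4 2 7 8 5 6)
  after f: (1 2 6 5 4)(3 8 7)
  after r: (1 7 3 5 2)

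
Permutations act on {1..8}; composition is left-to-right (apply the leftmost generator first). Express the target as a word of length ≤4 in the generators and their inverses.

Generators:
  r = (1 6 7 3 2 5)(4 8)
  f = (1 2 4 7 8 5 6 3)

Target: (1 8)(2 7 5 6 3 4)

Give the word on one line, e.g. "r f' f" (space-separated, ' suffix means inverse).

  after f: (1 2 4 7 8 5 6 3)
  after r': (1 3 5)(2 8)(4 6 7)
  after r': (1 7 8 3 2 4)
  after f: (1 8)(2 7 5 6 3 4)

f r' r' f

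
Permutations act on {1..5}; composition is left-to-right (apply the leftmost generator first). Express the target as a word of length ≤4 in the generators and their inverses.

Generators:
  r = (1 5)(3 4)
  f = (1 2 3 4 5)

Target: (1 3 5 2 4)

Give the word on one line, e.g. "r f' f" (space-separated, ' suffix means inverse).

  after f': (1 5 4 3 2)
  after f': (1 4 2 5 3)
  after f': (1 3 5 2 4)

f' f' f'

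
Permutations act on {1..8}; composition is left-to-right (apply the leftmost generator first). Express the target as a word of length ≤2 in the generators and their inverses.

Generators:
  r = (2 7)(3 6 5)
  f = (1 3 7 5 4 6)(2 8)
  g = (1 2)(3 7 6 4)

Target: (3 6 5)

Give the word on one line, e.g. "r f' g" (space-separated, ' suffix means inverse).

r' r'

  after r': (2 7)(3 5 6)
  after r': (3 6 5)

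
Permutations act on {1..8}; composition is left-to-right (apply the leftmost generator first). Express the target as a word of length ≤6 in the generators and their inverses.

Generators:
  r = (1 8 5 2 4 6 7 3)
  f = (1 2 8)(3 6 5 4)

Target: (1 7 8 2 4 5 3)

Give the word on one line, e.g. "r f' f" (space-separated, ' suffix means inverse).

f r r r

  after f: (1 2 8)(3 6 5 4)
  after r: (1 4)(2 5 6)(3 7)
  after r: (1 6 4 8 5 7)
  after r: (1 7 8 2 4 5 3)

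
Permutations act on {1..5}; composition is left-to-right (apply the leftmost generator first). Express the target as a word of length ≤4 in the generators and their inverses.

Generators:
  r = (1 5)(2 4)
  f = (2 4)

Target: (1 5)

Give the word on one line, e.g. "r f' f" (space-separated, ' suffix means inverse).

  after f: (2 4)
  after r: (1 5)
  after r: (2 4)
  after r: (1 5)

f r r r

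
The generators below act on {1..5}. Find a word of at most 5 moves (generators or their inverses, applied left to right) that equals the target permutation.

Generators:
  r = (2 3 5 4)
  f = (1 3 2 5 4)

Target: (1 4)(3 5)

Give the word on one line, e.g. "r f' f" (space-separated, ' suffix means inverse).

  after r: (2 3 5 4)
  after r: (2 5)(3 4)
  after f': (1 4)(3 5)

r r f'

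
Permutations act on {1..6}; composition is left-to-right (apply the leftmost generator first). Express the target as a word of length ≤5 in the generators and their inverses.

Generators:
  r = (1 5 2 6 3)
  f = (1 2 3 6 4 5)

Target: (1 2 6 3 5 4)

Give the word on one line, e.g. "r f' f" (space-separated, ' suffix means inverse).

  after f: (1 2 3 6 4 5)
  after f: (1 3 4)(2 6 5)
  after r: (2 3 4 5 6)
  after f: (1 2 6 3 5 4)

f f r f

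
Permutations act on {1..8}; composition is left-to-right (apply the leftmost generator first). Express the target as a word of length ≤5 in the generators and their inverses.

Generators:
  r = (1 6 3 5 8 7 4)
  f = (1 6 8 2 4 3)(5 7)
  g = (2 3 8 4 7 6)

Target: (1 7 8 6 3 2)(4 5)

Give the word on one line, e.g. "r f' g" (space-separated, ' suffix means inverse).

  after r': (1 4 7 8 5 3 6)
  after f: (1 3 8 7 2 4 5)
  after f: (2 3)(4 7)(5 6 8)
  after r': (1 4 8 3 2 6 5)
  after r': (1 7 8 6 3 2)(4 5)

r' f f r' r'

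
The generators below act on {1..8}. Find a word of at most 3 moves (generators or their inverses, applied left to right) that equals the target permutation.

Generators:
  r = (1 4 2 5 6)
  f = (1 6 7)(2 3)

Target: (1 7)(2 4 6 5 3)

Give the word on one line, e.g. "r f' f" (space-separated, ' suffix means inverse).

r' f

  after r': (1 6 5 2 4)
  after f: (1 7)(2 4 6 5 3)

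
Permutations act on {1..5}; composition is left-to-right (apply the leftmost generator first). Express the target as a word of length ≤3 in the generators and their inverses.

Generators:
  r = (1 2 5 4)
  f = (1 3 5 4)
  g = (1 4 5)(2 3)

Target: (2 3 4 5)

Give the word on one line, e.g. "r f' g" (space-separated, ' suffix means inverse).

  after f: (1 3 5 4)
  after g: (1 2 3)
  after r': (2 3 4 5)

f g r'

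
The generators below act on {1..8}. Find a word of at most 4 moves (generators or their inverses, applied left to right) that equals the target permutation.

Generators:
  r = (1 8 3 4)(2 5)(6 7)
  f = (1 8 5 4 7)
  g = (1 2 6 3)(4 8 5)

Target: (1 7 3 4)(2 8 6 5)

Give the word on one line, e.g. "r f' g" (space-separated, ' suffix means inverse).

  after g': (1 3 6 2)(4 5 8)
  after g': (1 6)(2 3)(4 8 5)
  after r: (1 7 6 8 2 4 3 5)
  after g: (1 7 3 4)(2 8 6 5)

g' g' r g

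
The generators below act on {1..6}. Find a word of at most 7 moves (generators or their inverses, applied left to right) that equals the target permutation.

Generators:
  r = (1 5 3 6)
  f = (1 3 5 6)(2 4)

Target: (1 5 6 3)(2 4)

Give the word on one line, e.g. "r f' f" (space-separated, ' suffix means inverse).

  after r: (1 5 3 6)
  after f: (1 6 3)(2 4)
  after r: (2 4)(3 5)
  after f: (1 3 6)
  after f: (1 5 6 3)(2 4)

r f r f f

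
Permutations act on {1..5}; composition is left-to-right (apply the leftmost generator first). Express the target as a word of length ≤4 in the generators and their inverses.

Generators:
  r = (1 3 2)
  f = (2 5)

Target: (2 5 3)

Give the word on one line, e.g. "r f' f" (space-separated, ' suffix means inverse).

r f r' f'

  after r: (1 3 2)
  after f: (1 3 5 2)
  after r': (3 5)
  after f': (2 5 3)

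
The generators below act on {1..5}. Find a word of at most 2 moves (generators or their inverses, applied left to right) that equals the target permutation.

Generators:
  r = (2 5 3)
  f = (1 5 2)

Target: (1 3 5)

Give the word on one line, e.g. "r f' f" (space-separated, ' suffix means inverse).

  after f': (1 2 5)
  after r': (1 3 5)

f' r'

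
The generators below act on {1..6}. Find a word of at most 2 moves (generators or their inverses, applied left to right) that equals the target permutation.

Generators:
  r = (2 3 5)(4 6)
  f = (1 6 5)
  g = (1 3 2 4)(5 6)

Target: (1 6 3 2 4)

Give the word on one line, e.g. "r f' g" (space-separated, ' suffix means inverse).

  after f': (1 5 6)
  after g: (1 6 3 2 4)

f' g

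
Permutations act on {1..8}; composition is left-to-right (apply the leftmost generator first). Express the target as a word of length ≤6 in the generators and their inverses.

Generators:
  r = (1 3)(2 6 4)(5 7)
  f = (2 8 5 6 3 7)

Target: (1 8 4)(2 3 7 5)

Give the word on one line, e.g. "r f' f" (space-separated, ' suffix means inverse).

f r' f r' f'

  after f: (2 8 5 6 3 7)
  after r': (1 3 5 2 8 7 4 6)
  after f: (1 7 4 3 6)(2 5 8)
  after r': (1 5 8 4)(2 7 6 3)
  after f': (1 8 4)(2 3 7 5)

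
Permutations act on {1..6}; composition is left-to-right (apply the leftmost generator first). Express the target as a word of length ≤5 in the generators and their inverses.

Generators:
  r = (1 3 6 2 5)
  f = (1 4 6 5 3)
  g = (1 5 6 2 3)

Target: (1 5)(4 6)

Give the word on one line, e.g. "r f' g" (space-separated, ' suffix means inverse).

f' r' g

  after f': (1 3 5 6 4)
  after r': (2 6 4 5 3)
  after g: (1 5)(4 6)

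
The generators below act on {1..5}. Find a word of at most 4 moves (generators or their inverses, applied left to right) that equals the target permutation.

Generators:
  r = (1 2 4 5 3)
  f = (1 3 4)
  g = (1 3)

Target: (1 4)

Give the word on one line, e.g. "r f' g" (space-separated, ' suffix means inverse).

  after f': (1 4 3)
  after g': (1 4)

f' g'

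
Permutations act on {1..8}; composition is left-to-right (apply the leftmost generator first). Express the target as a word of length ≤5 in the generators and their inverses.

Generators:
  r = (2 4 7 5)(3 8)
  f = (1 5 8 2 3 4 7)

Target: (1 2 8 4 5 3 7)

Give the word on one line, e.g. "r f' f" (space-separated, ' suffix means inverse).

  after f: (1 5 8 2 3 4 7)
  after r': (1 7)(2 8 5 3)
  after r': (1 4 2 3 5 8 7)
  after r': (1 2 8 4 5 3 7)

f r' r' r'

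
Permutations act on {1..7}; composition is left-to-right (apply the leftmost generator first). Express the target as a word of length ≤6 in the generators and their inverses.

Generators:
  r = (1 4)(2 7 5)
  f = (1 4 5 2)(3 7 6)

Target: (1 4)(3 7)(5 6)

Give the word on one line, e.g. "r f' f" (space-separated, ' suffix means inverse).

  after r: (1 4)(2 7 5)
  after r: (2 5 7)
  after f': (1 2 4)(3 6 7 5)
  after r': (1 5 3 6 2)
  after f': (1 4)(3 7)(5 6)

r r f' r' f'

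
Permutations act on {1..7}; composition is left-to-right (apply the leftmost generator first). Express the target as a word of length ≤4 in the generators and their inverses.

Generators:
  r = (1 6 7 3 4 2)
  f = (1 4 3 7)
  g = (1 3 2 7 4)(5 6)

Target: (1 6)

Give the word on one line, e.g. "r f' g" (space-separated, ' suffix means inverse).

  after r: (1 6 7 3 4 2)
  after g: (1 5 6 4 7 2 3)
  after g: (1 6)

r g g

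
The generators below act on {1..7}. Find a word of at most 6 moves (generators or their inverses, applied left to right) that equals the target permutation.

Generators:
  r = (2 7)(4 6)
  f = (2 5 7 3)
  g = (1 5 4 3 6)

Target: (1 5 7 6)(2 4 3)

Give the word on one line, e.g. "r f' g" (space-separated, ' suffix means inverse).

r' f r g r'

  after r': (2 7)(4 6)
  after f: (2 3)(4 6)(5 7)
  after r: (2 3 7 5)
  after g: (1 5 2 6)(3 7 4)
  after r': (1 5 7 6)(2 4 3)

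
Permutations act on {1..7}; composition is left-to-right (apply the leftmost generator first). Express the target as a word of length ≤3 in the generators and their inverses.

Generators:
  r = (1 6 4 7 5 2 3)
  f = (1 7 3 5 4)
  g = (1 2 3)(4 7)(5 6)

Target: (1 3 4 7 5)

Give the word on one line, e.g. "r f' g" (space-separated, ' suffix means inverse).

  after f': (1 4 5 3 7)
  after f': (1 5 7 4 3)
  after f': (1 3 4 7 5)

f' f' f'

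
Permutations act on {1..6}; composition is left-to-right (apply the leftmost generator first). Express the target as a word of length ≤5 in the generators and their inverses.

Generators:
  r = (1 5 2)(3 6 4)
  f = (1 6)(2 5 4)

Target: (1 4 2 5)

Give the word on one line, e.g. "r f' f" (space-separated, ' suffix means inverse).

  after r: (1 5 2)(3 6 4)
  after f: (1 4 3)(2 6)
  after f: (1 2)(3 6 5 4)
  after r': (1 5 6)
  after f: (1 4 2 5)

r f f r' f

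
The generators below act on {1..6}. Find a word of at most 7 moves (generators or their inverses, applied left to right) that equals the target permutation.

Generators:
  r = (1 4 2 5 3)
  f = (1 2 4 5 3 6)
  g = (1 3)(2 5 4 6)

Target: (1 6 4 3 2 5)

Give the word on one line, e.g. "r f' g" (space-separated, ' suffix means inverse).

g g f g' r

  after g: (1 3)(2 5 4 6)
  after g: (2 4)(5 6)
  after f: (1 2 5)(3 6)
  after g': (1 6)(3 4 5)
  after r: (1 6 4 3 2 5)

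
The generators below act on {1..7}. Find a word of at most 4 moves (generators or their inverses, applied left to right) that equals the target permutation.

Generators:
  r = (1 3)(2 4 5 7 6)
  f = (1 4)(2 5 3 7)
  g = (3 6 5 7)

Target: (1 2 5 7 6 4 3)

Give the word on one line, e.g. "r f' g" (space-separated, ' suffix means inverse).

f g r'

  after f: (1 4)(2 5 3 7)
  after g: (1 4)(2 7)(5 6)
  after r': (1 2 5 7 6 4 3)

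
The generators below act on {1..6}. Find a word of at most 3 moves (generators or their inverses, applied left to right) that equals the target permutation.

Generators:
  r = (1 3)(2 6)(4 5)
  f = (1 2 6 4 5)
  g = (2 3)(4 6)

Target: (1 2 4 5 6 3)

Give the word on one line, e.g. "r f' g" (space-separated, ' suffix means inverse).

  after r': (1 3)(2 6)(4 5)
  after g': (1 2 4 5 6 3)

r' g'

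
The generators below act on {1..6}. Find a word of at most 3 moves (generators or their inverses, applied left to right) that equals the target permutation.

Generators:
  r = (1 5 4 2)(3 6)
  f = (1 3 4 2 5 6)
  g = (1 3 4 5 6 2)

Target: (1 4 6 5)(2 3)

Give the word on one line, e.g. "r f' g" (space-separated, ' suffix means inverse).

  after g: (1 3 4 5 6 2)
  after f: (1 4 6 5)(2 3)

g f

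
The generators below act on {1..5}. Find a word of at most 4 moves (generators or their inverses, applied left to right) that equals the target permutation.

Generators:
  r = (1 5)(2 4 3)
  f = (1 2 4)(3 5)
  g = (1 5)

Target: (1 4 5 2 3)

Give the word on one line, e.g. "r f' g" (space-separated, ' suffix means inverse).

  after r: (1 5)(2 4 3)
  after f': (1 3)(4 5)
  after g: (1 3 5 4)
  after r': (1 4 5 2 3)

r f' g r'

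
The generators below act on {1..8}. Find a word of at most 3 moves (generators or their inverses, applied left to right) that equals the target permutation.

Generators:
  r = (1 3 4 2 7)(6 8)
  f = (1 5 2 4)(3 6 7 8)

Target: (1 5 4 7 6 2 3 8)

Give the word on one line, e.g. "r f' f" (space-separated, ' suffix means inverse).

f r'

  after f: (1 5 2 4)(3 6 7 8)
  after r': (1 5 4 7 6 2 3 8)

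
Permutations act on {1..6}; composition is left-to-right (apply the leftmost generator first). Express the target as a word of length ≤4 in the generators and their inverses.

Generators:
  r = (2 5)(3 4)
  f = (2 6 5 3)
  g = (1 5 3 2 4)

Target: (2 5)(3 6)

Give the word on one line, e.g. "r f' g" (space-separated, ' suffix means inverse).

  after f': (2 3 5 6)
  after f': (2 5)(3 6)

f' f'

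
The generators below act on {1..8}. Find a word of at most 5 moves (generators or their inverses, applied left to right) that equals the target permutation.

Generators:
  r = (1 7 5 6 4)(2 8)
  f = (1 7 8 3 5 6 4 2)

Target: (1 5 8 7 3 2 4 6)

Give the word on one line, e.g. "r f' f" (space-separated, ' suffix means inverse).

f' r' f r' f

  after f': (1 2 4 6 5 3 8 7)
  after r': (1 8)(2 6 7 4 5 3)
  after f: (1 3)(2 4 6 8 7)
  after r': (1 3 4 5 7 8)(2 6)
  after f: (1 5 8 7 3 2 4 6)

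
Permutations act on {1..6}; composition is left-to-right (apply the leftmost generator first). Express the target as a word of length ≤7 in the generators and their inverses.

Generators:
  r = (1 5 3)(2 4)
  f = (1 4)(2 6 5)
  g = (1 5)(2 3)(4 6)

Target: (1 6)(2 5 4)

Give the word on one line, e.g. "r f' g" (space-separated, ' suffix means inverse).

  after r': (1 3 5)(2 4)
  after f': (1 3 6 2)(4 5)
  after g: (1 2 5 6 3 4)
  after r': (1 4 3 2)(5 6)
  after g: (1 6)(2 5 4)

r' f' g r' g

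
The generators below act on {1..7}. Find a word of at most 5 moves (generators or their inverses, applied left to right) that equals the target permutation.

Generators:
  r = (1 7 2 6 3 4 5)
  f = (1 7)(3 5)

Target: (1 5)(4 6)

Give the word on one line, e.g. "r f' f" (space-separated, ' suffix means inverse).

  after r: (1 7 2 6 3 4 5)
  after f: (2 6 5 7)(3 4)
  after r': (1 5)(4 6)

r f r'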